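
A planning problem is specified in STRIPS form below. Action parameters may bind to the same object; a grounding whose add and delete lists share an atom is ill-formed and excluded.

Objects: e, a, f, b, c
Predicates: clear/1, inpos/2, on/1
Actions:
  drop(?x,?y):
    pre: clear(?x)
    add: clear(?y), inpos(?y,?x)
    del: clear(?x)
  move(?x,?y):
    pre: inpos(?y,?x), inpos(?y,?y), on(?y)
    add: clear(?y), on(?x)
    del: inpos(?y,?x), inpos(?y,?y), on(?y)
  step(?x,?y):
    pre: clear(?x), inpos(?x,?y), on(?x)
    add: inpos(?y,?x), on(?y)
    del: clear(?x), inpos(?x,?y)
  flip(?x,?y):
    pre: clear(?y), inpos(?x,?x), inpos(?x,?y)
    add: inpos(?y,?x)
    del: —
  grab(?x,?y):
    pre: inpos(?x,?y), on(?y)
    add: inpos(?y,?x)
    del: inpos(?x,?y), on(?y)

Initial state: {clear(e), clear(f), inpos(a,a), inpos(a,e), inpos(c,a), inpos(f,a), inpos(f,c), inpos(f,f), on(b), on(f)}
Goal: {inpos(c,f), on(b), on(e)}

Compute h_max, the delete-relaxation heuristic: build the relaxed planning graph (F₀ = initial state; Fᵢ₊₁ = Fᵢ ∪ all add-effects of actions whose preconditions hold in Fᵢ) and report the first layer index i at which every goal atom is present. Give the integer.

2

F0 = init (10 atoms)
F1 = F0 ∪ {clear(a), clear(b), clear(c), inpos(a,f), inpos(b,e), inpos(b,f), inpos(c,e), inpos(c,f), inpos(e,a), inpos(e,f), inpos(f,e), on(a), on(c)}  (23 atoms)
F2 = F1 ∪ {inpos(a,b), inpos(a,c), inpos(b,a), inpos(b,c), inpos(c,b), inpos(e,b), inpos(e,c), inpos(f,b), on(e)}  (32 atoms)
goal ⊆ F2  ⇒  h_max = 2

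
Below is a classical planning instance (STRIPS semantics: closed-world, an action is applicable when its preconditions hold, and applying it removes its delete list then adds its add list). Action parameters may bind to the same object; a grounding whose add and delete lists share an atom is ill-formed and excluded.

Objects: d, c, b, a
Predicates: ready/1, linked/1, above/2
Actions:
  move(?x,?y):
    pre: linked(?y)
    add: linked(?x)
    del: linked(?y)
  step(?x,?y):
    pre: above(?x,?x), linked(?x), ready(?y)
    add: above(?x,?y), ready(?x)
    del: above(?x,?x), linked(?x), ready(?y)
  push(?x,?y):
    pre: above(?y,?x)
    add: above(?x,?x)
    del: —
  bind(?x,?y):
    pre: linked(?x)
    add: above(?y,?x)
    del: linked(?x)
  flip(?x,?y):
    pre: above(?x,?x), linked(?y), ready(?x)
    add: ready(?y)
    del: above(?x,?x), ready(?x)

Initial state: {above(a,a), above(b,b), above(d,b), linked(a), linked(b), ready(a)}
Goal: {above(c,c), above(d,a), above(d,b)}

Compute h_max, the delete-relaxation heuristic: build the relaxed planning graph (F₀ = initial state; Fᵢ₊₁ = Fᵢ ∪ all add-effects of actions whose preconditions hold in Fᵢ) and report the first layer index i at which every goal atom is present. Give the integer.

2

F0 = init (6 atoms)
F1 = F0 ∪ {above(a,b), above(b,a), above(c,a), above(c,b), above(d,a), linked(c), linked(d), ready(b)}  (14 atoms)
F2 = F1 ∪ {above(a,c), above(a,d), above(b,c), above(b,d), above(c,c), above(c,d), above(d,c), above(d,d), ready(c), ready(d)}  (24 atoms)
goal ⊆ F2  ⇒  h_max = 2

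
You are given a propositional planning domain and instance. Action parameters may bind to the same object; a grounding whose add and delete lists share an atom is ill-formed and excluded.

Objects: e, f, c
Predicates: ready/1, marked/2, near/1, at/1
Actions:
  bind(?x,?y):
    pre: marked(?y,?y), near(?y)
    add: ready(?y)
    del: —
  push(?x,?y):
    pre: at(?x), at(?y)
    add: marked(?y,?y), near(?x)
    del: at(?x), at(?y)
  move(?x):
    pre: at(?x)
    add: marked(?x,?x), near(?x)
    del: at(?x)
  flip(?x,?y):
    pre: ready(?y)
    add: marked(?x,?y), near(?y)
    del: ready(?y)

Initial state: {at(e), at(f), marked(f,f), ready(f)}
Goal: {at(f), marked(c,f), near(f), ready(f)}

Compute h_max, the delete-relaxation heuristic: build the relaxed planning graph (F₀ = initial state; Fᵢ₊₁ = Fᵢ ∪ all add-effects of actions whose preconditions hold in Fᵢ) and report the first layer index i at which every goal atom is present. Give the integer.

1

F0 = init (4 atoms)
F1 = F0 ∪ {marked(c,f), marked(e,e), marked(e,f), near(e), near(f)}  (9 atoms)
goal ⊆ F1  ⇒  h_max = 1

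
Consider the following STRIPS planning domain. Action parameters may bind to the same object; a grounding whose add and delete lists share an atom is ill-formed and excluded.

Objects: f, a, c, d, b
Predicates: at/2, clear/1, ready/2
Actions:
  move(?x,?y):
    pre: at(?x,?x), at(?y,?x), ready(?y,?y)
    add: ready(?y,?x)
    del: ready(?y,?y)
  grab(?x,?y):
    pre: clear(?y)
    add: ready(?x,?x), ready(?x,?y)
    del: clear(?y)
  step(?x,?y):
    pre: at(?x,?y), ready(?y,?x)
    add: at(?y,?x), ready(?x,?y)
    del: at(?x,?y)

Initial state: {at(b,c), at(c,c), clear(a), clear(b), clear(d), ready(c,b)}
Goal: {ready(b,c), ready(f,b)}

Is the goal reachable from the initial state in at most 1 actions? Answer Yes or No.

No

1. grab(f,b)  →  {at(b,c), at(c,c), clear(a), clear(d), ready(c,b), ready(f,b), ready(f,f)}
2. step(b,c)  →  {at(c,b), at(c,c), clear(a), clear(d), ready(b,c), ready(c,b), ready(f,b), ready(f,f)}
optimal plan length = 2; 2 > 1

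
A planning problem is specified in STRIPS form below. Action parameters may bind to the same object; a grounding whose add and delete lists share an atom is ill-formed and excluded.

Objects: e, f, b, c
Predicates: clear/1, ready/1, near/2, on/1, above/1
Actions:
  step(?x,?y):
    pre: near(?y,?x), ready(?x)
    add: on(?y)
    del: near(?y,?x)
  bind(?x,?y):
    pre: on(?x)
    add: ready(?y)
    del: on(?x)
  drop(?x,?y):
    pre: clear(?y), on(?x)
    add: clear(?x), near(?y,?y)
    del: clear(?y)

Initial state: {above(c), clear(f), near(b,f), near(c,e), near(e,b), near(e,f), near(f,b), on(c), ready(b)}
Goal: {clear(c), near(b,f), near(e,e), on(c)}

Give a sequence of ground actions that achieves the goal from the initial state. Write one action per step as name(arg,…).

1. step(b,e)  →  {above(c), clear(f), near(b,f), near(c,e), near(e,f), near(f,b), on(c), on(e), ready(b)}
2. drop(e,f)  →  {above(c), clear(e), near(b,f), near(c,e), near(e,f), near(f,b), near(f,f), on(c), on(e), ready(b)}
3. drop(c,e)  →  {above(c), clear(c), near(b,f), near(c,e), near(e,e), near(e,f), near(f,b), near(f,f), on(c), on(e), ready(b)}

step(b,e); drop(e,f); drop(c,e)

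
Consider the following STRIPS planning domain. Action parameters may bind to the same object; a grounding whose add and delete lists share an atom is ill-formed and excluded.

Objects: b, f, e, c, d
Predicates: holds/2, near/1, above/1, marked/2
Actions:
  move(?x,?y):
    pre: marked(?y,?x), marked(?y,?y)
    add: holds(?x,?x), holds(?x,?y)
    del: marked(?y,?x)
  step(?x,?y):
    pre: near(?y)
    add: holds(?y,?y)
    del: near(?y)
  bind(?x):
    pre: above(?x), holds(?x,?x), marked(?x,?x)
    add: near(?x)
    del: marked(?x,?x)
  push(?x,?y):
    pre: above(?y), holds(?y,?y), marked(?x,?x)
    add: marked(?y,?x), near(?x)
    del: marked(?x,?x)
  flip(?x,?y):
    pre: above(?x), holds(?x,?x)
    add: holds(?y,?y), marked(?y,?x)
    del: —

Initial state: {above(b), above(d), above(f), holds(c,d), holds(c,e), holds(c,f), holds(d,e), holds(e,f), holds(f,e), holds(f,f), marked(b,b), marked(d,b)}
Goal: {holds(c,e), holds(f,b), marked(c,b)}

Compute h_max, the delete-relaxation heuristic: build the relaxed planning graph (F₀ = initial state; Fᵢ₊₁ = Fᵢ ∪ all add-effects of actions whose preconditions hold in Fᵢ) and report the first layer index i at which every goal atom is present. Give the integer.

F0 = init (12 atoms)
F1 = F0 ∪ {holds(b,b), holds(c,c), holds(d,d), holds(e,e), marked(b,f), marked(c,f), marked(d,f), marked(e,f), marked(f,b), marked(f,f), near(b)}  (23 atoms)
F2 = F1 ∪ {holds(b,f), holds(f,b), marked(b,d), marked(c,b), marked(c,d), marked(d,d), marked(e,b), marked(e,d), marked(f,d), near(f)}  (33 atoms)
goal ⊆ F2  ⇒  h_max = 2

2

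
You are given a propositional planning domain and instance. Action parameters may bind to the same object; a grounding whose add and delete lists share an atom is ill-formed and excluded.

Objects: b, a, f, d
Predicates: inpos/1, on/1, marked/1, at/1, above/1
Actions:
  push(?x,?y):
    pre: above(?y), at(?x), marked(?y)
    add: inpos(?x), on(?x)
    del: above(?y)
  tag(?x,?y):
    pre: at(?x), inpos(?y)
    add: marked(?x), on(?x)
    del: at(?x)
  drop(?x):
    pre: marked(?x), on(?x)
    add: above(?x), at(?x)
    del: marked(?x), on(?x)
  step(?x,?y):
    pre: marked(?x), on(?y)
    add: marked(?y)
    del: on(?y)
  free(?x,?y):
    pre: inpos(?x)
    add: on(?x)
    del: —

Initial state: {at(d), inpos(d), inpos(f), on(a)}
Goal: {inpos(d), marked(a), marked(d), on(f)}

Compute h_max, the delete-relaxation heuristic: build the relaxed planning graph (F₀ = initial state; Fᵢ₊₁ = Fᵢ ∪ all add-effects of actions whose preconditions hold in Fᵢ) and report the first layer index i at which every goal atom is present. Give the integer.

2

F0 = init (4 atoms)
F1 = F0 ∪ {marked(d), on(d), on(f)}  (7 atoms)
F2 = F1 ∪ {above(d), marked(a), marked(f)}  (10 atoms)
goal ⊆ F2  ⇒  h_max = 2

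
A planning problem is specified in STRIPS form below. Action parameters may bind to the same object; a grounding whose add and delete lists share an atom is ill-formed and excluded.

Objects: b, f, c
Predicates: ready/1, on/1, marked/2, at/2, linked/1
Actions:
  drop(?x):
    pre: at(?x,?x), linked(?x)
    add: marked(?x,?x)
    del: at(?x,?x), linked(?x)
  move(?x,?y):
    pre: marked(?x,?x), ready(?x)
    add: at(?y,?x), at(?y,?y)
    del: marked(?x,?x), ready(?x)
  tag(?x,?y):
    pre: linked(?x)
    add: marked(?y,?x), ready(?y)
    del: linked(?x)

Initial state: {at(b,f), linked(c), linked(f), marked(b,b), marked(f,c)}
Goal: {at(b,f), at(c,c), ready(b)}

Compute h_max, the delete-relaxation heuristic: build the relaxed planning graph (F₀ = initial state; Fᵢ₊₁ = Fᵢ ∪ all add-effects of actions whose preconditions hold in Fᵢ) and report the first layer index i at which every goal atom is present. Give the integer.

2

F0 = init (5 atoms)
F1 = F0 ∪ {marked(b,c), marked(b,f), marked(c,c), marked(c,f), marked(f,f), ready(b), ready(c), ready(f)}  (13 atoms)
F2 = F1 ∪ {at(b,b), at(b,c), at(c,b), at(c,c), at(c,f), at(f,b), at(f,c), at(f,f)}  (21 atoms)
goal ⊆ F2  ⇒  h_max = 2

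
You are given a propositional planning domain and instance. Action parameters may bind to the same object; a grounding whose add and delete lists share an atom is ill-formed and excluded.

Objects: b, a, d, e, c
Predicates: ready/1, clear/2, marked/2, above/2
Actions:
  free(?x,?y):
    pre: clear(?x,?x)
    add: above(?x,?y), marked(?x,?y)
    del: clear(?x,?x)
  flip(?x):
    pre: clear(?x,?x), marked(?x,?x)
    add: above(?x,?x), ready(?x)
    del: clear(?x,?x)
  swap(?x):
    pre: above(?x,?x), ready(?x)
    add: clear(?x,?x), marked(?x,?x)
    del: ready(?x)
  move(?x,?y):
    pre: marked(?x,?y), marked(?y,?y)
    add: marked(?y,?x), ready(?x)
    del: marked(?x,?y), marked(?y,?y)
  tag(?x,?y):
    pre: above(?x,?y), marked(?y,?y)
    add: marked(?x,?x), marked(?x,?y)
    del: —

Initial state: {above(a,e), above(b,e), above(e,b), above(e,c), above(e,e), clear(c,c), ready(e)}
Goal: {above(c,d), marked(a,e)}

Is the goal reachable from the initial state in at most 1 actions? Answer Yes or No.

1. free(c,d)  →  {above(a,e), above(b,e), above(c,d), above(e,b), above(e,c), above(e,e), marked(c,d), ready(e)}
2. swap(e)  →  {above(a,e), above(b,e), above(c,d), above(e,b), above(e,c), above(e,e), clear(e,e), marked(c,d), marked(e,e)}
3. tag(a,e)  →  {above(a,e), above(b,e), above(c,d), above(e,b), above(e,c), above(e,e), clear(e,e), marked(a,a), marked(a,e), marked(c,d), marked(e,e)}
optimal plan length = 3; 3 > 1

No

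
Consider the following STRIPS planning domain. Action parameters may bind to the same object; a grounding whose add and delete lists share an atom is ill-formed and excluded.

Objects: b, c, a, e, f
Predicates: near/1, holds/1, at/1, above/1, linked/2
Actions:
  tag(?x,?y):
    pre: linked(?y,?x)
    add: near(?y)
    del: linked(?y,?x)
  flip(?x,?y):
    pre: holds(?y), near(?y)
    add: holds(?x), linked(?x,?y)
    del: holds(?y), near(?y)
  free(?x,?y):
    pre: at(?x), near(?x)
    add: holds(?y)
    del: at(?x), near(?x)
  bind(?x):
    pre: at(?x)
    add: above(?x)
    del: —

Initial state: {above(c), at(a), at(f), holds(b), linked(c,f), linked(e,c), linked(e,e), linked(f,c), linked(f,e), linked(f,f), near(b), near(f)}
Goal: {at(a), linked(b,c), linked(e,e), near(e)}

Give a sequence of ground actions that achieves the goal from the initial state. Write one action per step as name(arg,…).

1. tag(c,e)  →  {above(c), at(a), at(f), holds(b), linked(c,f), linked(e,e), linked(f,c), linked(f,e), linked(f,f), near(b), near(e), near(f)}
2. tag(f,c)  →  {above(c), at(a), at(f), holds(b), linked(e,e), linked(f,c), linked(f,e), linked(f,f), near(b), near(c), near(e), near(f)}
3. flip(c,b)  →  {above(c), at(a), at(f), holds(c), linked(c,b), linked(e,e), linked(f,c), linked(f,e), linked(f,f), near(c), near(e), near(f)}
4. flip(b,c)  →  {above(c), at(a), at(f), holds(b), linked(b,c), linked(c,b), linked(e,e), linked(f,c), linked(f,e), linked(f,f), near(e), near(f)}

tag(c,e); tag(f,c); flip(c,b); flip(b,c)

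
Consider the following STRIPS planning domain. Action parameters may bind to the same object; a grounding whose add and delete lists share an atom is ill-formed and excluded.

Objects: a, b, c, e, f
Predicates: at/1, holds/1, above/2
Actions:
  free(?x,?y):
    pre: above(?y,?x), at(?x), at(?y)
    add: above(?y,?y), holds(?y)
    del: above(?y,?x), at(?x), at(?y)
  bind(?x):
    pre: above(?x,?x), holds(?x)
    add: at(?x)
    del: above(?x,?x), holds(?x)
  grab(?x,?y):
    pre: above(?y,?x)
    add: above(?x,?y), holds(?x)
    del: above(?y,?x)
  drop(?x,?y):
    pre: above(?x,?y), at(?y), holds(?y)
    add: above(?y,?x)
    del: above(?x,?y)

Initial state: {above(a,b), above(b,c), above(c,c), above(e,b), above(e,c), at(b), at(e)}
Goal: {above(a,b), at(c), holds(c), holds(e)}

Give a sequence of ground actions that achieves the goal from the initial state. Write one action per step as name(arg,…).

free(b,e); grab(c,b); bind(c); grab(c,e)

1. free(b,e)  →  {above(a,b), above(b,c), above(c,c), above(e,c), above(e,e), holds(e)}
2. grab(c,b)  →  {above(a,b), above(c,b), above(c,c), above(e,c), above(e,e), holds(c), holds(e)}
3. bind(c)  →  {above(a,b), above(c,b), above(e,c), above(e,e), at(c), holds(e)}
4. grab(c,e)  →  {above(a,b), above(c,b), above(c,e), above(e,e), at(c), holds(c), holds(e)}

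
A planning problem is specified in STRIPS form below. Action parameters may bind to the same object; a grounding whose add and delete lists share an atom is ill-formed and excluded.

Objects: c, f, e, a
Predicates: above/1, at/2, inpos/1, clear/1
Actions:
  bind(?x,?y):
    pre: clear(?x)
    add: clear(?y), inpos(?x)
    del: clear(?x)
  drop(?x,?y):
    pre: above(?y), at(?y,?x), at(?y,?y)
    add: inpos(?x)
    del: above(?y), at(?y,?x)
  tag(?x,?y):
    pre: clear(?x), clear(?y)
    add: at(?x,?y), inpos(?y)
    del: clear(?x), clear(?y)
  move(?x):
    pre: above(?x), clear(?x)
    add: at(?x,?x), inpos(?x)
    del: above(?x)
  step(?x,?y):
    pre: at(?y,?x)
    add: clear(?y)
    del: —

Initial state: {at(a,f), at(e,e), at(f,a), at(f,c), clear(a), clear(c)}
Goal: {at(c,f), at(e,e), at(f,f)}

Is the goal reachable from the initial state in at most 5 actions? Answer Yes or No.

Yes

1. bind(a,f)  →  {at(a,f), at(e,e), at(f,a), at(f,c), clear(c), clear(f), inpos(a)}
2. tag(c,f)  →  {at(a,f), at(c,f), at(e,e), at(f,a), at(f,c), inpos(a), inpos(f)}
3. step(c,f)  →  {at(a,f), at(c,f), at(e,e), at(f,a), at(f,c), clear(f), inpos(a), inpos(f)}
4. tag(f,f)  →  {at(a,f), at(c,f), at(e,e), at(f,a), at(f,c), at(f,f), inpos(a), inpos(f)}
optimal plan length = 4; 4 ≤ 5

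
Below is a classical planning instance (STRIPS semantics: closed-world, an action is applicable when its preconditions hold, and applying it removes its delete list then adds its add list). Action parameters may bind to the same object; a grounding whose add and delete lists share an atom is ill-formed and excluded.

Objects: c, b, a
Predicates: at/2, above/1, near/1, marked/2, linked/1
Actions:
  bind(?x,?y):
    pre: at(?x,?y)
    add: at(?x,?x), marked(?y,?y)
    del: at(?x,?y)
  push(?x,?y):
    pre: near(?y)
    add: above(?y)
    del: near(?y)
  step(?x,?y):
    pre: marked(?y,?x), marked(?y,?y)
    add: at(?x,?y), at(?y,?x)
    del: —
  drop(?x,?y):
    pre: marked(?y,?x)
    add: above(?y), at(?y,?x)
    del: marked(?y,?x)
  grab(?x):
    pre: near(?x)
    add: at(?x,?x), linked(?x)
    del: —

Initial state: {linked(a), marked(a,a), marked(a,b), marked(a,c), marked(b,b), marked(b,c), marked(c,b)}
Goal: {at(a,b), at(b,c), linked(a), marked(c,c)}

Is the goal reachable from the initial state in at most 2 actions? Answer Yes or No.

1. step(c,b)  →  {at(b,c), at(c,b), linked(a), marked(a,a), marked(a,b), marked(a,c), marked(b,b), marked(b,c), marked(c,b)}
2. bind(b,c)  →  {at(b,b), at(c,b), linked(a), marked(a,a), marked(a,b), marked(a,c), marked(b,b), marked(b,c), marked(c,b), marked(c,c)}
3. step(c,b)  →  {at(b,b), at(b,c), at(c,b), linked(a), marked(a,a), marked(a,b), marked(a,c), marked(b,b), marked(b,c), marked(c,b), marked(c,c)}
4. step(b,a)  →  {at(a,b), at(b,a), at(b,b), at(b,c), at(c,b), linked(a), marked(a,a), marked(a,b), marked(a,c), marked(b,b), marked(b,c), marked(c,b), marked(c,c)}
optimal plan length = 4; 4 > 2

No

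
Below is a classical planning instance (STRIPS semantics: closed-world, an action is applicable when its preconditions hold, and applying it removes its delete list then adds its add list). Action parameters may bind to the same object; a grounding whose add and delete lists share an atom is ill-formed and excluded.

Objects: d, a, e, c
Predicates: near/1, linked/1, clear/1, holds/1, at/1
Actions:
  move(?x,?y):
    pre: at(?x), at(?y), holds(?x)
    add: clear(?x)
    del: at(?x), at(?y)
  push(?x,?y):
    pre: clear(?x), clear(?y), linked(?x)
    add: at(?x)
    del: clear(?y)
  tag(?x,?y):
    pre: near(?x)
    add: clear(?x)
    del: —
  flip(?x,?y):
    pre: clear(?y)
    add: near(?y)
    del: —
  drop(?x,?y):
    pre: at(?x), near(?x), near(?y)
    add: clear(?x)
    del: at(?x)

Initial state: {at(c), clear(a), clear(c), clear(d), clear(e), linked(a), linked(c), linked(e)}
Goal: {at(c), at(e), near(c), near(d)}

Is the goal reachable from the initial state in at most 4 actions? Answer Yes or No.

Yes

1. push(e,a)  →  {at(c), at(e), clear(c), clear(d), clear(e), linked(a), linked(c), linked(e)}
2. flip(d,d)  →  {at(c), at(e), clear(c), clear(d), clear(e), linked(a), linked(c), linked(e), near(d)}
3. flip(d,c)  →  {at(c), at(e), clear(c), clear(d), clear(e), linked(a), linked(c), linked(e), near(c), near(d)}
optimal plan length = 3; 3 ≤ 4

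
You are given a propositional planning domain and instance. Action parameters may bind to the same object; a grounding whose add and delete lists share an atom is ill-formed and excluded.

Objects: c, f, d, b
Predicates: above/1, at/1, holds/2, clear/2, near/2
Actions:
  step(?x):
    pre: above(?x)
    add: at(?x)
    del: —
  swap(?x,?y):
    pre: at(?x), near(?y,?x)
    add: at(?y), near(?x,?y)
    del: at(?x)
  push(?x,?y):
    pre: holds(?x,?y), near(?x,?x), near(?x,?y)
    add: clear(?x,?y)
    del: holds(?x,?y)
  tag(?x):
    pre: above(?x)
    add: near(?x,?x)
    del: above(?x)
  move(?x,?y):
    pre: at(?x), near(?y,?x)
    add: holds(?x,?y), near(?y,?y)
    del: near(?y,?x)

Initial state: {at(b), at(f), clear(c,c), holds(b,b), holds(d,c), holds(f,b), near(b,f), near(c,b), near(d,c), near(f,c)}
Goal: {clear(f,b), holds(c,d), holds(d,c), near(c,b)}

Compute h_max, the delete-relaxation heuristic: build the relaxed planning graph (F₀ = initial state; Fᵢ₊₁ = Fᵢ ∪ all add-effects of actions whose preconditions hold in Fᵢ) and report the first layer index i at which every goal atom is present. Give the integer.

F0 = init (10 atoms)
F1 = F0 ∪ {at(c), holds(b,c), near(b,b), near(b,c), near(c,c), near(f,b)}  (16 atoms)
F2 = F1 ∪ {at(d), clear(b,b), clear(b,c), holds(b,f), holds(c,b), holds(c,d), holds(c,f), near(c,d), near(c,f), near(d,d), near(f,f)}  (27 atoms)
F3 = F2 ∪ {clear(b,f), clear(c,b), clear(c,d), clear(c,f), clear(d,c), clear(f,b), holds(f,c)}  (34 atoms)
goal ⊆ F3  ⇒  h_max = 3

3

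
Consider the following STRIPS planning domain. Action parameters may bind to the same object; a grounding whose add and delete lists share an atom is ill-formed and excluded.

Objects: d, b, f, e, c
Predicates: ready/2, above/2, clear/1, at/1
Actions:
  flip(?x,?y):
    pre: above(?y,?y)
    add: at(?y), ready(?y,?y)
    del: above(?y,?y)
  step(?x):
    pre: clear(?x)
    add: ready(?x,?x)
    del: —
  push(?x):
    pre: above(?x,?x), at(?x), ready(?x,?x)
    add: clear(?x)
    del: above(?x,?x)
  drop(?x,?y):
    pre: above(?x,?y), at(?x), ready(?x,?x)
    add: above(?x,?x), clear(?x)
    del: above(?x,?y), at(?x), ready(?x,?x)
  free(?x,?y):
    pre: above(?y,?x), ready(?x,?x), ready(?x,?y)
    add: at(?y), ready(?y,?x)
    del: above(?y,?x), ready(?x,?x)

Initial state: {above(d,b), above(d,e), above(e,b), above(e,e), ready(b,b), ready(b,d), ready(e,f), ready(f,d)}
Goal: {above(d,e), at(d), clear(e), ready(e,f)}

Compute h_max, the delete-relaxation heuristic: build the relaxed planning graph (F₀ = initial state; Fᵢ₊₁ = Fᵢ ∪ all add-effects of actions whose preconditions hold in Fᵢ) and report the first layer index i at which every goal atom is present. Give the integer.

2

F0 = init (8 atoms)
F1 = F0 ∪ {at(d), at(e), ready(d,b), ready(e,e)}  (12 atoms)
F2 = F1 ∪ {clear(e)}  (13 atoms)
goal ⊆ F2  ⇒  h_max = 2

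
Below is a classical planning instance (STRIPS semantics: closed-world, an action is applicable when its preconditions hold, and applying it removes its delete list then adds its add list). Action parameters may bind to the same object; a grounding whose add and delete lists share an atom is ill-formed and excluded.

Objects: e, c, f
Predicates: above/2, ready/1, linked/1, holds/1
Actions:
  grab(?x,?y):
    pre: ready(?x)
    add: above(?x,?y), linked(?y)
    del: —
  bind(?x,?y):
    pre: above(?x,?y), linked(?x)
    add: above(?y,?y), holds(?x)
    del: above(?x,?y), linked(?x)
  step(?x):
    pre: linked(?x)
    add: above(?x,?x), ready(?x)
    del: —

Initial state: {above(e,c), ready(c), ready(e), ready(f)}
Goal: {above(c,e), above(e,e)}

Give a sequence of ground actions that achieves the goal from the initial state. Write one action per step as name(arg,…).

1. grab(e,e)  →  {above(e,c), above(e,e), linked(e), ready(c), ready(e), ready(f)}
2. grab(c,e)  →  {above(c,e), above(e,c), above(e,e), linked(e), ready(c), ready(e), ready(f)}

grab(e,e); grab(c,e)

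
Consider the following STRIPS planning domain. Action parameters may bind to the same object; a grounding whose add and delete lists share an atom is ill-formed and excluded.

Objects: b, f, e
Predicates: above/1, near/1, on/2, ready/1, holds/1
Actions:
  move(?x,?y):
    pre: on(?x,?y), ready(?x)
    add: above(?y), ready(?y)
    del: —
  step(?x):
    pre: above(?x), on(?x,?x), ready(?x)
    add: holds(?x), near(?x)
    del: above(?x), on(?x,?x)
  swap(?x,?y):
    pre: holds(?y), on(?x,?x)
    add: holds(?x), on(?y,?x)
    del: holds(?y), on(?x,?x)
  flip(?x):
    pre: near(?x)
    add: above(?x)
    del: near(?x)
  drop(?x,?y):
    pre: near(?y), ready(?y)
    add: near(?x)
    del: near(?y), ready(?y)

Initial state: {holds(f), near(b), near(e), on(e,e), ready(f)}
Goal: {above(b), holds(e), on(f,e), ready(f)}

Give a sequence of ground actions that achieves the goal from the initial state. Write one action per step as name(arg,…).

1. swap(e,f)  →  {holds(e), near(b), near(e), on(f,e), ready(f)}
2. flip(b)  →  {above(b), holds(e), near(e), on(f,e), ready(f)}

swap(e,f); flip(b)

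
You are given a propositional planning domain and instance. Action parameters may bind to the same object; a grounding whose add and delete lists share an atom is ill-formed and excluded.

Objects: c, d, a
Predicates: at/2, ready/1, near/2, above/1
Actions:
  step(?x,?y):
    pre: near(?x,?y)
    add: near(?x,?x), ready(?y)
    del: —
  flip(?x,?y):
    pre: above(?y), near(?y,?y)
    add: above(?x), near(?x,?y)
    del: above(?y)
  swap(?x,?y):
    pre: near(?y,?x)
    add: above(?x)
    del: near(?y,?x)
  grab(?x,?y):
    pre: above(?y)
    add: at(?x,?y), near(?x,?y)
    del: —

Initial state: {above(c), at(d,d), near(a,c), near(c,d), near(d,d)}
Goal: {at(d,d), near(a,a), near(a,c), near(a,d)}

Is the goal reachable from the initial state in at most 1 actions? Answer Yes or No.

1. step(a,c)  →  {above(c), at(d,d), near(a,a), near(a,c), near(c,d), near(d,d), ready(c)}
2. swap(d,c)  →  {above(c), above(d), at(d,d), near(a,a), near(a,c), near(d,d), ready(c)}
3. flip(a,d)  →  {above(a), above(c), at(d,d), near(a,a), near(a,c), near(a,d), near(d,d), ready(c)}
optimal plan length = 3; 3 > 1

No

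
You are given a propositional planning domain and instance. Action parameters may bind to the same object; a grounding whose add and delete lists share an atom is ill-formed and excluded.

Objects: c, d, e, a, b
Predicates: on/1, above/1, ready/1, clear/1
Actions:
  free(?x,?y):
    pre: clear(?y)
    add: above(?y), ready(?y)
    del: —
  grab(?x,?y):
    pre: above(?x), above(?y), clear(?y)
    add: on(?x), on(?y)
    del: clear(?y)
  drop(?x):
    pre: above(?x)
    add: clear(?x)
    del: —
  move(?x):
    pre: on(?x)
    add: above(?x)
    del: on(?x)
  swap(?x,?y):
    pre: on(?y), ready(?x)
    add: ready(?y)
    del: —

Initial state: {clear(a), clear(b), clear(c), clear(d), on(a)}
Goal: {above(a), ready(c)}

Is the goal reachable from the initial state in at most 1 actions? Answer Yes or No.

1. free(c,c)  →  {above(c), clear(a), clear(b), clear(c), clear(d), on(a), ready(c)}
2. free(c,a)  →  {above(a), above(c), clear(a), clear(b), clear(c), clear(d), on(a), ready(a), ready(c)}
optimal plan length = 2; 2 > 1

No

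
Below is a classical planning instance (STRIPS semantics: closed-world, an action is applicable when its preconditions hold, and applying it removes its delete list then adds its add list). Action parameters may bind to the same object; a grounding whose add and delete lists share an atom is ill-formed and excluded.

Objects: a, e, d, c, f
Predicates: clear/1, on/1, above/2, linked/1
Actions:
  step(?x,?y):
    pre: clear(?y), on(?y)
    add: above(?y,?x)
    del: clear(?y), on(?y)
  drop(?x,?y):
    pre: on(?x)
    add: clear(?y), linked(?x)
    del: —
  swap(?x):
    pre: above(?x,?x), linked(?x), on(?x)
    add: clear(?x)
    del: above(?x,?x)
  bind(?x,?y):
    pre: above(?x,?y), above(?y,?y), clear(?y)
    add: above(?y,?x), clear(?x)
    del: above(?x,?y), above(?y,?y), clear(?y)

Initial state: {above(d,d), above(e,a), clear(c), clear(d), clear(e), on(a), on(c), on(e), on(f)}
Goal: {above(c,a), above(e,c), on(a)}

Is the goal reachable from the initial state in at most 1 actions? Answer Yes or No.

1. step(a,c)  →  {above(c,a), above(d,d), above(e,a), clear(d), clear(e), on(a), on(e), on(f)}
2. step(c,e)  →  {above(c,a), above(d,d), above(e,a), above(e,c), clear(d), on(a), on(f)}
optimal plan length = 2; 2 > 1

No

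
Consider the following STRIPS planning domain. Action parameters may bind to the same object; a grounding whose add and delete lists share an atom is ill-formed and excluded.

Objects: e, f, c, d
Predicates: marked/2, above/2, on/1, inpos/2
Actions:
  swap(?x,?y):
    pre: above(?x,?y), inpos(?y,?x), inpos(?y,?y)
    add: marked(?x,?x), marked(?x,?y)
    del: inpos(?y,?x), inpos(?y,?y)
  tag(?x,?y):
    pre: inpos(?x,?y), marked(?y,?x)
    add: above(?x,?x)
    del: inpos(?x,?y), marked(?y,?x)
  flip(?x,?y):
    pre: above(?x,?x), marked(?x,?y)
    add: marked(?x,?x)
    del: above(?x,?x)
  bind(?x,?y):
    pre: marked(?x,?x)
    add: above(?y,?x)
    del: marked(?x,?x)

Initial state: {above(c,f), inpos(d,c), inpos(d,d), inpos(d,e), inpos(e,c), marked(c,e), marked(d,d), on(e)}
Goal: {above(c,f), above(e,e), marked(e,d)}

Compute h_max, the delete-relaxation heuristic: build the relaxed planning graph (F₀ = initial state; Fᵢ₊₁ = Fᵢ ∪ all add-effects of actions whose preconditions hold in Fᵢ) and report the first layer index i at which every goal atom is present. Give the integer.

2

F0 = init (8 atoms)
F1 = F0 ∪ {above(c,d), above(d,d), above(e,d), above(e,e), above(f,d)}  (13 atoms)
F2 = F1 ∪ {marked(c,c), marked(c,d), marked(e,d), marked(e,e)}  (17 atoms)
goal ⊆ F2  ⇒  h_max = 2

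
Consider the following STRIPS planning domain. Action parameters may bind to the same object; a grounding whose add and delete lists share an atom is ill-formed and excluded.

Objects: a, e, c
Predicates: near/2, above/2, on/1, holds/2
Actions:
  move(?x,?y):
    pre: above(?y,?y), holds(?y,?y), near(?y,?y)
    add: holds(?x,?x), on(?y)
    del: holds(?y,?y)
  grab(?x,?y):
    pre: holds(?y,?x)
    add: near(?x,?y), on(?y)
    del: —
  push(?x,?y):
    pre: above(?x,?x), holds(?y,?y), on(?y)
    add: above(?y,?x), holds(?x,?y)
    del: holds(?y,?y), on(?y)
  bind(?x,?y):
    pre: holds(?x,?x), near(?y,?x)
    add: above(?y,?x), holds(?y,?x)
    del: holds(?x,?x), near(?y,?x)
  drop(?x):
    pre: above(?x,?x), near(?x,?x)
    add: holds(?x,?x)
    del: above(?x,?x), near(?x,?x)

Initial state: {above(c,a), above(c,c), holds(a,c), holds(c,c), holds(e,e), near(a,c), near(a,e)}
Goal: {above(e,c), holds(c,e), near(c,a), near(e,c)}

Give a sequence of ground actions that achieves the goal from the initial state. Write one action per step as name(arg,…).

grab(e,e); grab(c,a); push(c,e); grab(e,c)

1. grab(e,e)  →  {above(c,a), above(c,c), holds(a,c), holds(c,c), holds(e,e), near(a,c), near(a,e), near(e,e), on(e)}
2. grab(c,a)  →  {above(c,a), above(c,c), holds(a,c), holds(c,c), holds(e,e), near(a,c), near(a,e), near(c,a), near(e,e), on(a), on(e)}
3. push(c,e)  →  {above(c,a), above(c,c), above(e,c), holds(a,c), holds(c,c), holds(c,e), near(a,c), near(a,e), near(c,a), near(e,e), on(a)}
4. grab(e,c)  →  {above(c,a), above(c,c), above(e,c), holds(a,c), holds(c,c), holds(c,e), near(a,c), near(a,e), near(c,a), near(e,c), near(e,e), on(a), on(c)}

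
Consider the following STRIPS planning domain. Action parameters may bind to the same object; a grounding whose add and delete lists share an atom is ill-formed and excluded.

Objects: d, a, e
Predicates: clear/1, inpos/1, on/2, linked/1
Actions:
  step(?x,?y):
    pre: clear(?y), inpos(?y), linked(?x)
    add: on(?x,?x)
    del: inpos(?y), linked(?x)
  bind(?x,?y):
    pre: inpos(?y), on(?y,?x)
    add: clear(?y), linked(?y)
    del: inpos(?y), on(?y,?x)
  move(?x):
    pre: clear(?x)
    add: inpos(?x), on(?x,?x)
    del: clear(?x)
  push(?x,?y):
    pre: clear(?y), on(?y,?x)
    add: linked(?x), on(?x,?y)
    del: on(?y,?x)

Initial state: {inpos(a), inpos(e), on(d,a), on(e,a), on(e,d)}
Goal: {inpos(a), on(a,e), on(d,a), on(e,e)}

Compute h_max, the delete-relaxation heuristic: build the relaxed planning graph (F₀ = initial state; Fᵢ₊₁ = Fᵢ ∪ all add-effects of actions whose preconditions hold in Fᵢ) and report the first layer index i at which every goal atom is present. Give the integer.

2

F0 = init (5 atoms)
F1 = F0 ∪ {clear(e), linked(e)}  (7 atoms)
F2 = F1 ∪ {linked(a), linked(d), on(a,e), on(d,e), on(e,e)}  (12 atoms)
goal ⊆ F2  ⇒  h_max = 2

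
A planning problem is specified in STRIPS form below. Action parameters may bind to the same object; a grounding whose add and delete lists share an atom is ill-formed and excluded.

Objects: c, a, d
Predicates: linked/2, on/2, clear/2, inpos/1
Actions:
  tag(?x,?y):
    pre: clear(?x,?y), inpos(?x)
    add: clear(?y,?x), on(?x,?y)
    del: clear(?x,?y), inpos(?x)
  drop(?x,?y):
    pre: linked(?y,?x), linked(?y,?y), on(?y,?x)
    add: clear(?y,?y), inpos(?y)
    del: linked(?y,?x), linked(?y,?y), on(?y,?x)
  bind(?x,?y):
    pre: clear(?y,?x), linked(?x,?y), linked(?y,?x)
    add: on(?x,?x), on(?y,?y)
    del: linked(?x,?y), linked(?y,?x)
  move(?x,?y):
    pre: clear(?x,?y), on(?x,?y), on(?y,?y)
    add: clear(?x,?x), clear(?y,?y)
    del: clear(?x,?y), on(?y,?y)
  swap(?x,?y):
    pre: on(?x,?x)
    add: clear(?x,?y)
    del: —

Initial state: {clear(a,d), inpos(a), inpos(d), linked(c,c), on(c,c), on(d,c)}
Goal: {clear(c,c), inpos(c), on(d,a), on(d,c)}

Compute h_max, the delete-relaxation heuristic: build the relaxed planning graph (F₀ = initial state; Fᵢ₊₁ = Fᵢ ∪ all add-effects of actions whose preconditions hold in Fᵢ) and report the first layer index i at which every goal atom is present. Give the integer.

F0 = init (6 atoms)
F1 = F0 ∪ {clear(c,a), clear(c,c), clear(c,d), clear(d,a), inpos(c), on(a,d)}  (12 atoms)
F2 = F1 ∪ {clear(a,c), clear(d,c), on(c,a), on(c,d), on(d,a)}  (17 atoms)
goal ⊆ F2  ⇒  h_max = 2

2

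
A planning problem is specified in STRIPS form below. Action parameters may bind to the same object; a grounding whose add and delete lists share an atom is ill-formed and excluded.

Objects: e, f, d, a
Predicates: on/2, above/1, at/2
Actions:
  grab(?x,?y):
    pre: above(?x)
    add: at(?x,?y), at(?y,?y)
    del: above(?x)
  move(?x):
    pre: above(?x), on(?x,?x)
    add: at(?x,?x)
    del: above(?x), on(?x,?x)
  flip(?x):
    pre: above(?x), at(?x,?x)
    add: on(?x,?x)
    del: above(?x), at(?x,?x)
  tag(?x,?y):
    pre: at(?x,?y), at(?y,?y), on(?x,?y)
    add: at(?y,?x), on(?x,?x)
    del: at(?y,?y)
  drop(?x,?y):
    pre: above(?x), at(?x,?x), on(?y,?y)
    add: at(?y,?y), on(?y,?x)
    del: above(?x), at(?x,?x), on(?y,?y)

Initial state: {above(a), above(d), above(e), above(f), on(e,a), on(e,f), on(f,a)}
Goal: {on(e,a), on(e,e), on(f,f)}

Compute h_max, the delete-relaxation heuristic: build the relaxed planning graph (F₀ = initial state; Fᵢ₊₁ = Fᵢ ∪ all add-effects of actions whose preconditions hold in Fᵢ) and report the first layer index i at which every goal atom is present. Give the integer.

2

F0 = init (7 atoms)
F1 = F0 ∪ {at(a,a), at(a,d), at(a,e), at(a,f), at(d,a), at(d,d), at(d,e), at(d,f), at(e,a), at(e,d), at(e,e), at(e,f), at(f,a), at(f,d), at(f,e), at(f,f)}  (23 atoms)
F2 = F1 ∪ {on(a,a), on(d,d), on(e,e), on(f,f)}  (27 atoms)
goal ⊆ F2  ⇒  h_max = 2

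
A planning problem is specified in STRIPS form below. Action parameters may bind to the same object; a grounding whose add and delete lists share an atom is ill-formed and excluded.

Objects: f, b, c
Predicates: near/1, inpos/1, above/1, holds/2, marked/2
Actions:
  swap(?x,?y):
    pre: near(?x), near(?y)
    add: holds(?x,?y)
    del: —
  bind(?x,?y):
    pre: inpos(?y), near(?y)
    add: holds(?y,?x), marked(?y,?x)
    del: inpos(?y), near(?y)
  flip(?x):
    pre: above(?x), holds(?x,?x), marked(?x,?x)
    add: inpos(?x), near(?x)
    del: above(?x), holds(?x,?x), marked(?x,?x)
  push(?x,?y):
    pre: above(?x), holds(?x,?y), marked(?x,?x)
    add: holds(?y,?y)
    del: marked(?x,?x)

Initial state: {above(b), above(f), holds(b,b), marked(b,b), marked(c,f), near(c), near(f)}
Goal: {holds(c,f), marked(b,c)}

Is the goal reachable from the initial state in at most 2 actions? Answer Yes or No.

No

1. swap(c,f)  →  {above(b), above(f), holds(b,b), holds(c,f), marked(b,b), marked(c,f), near(c), near(f)}
2. flip(b)  →  {above(f), holds(c,f), inpos(b), marked(c,f), near(b), near(c), near(f)}
3. bind(c,b)  →  {above(f), holds(b,c), holds(c,f), marked(b,c), marked(c,f), near(c), near(f)}
optimal plan length = 3; 3 > 2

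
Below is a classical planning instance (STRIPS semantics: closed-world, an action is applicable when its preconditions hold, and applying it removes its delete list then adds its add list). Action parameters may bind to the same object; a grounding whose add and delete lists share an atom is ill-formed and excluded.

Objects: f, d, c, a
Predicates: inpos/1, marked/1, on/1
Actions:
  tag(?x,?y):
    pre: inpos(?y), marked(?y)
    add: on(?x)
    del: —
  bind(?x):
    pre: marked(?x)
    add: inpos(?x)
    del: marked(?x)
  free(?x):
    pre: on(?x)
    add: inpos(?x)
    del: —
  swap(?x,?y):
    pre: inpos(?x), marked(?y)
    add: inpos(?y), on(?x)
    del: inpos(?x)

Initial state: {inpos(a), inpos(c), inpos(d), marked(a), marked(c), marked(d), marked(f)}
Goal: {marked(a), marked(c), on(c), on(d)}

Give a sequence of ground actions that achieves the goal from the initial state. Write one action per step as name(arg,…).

tag(d,d); tag(c,d)

1. tag(d,d)  →  {inpos(a), inpos(c), inpos(d), marked(a), marked(c), marked(d), marked(f), on(d)}
2. tag(c,d)  →  {inpos(a), inpos(c), inpos(d), marked(a), marked(c), marked(d), marked(f), on(c), on(d)}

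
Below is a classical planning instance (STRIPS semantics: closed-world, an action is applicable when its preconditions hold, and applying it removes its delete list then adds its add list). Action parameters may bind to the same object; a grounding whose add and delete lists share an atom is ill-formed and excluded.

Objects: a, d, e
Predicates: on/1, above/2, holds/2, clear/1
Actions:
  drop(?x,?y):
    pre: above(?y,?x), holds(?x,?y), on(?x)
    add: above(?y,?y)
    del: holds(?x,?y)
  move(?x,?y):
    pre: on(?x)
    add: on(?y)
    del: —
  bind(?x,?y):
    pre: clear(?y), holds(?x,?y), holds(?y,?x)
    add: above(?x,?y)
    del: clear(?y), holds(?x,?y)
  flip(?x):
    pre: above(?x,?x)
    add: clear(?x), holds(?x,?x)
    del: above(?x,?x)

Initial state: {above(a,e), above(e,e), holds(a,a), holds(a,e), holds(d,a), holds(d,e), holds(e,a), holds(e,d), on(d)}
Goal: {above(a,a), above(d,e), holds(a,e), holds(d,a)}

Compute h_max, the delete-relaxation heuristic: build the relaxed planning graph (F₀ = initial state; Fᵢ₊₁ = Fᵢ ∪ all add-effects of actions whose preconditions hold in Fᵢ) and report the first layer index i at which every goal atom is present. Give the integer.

F0 = init (9 atoms)
F1 = F0 ∪ {clear(e), holds(e,e), on(a), on(e)}  (13 atoms)
F2 = F1 ∪ {above(a,a), above(d,e)}  (15 atoms)
goal ⊆ F2  ⇒  h_max = 2

2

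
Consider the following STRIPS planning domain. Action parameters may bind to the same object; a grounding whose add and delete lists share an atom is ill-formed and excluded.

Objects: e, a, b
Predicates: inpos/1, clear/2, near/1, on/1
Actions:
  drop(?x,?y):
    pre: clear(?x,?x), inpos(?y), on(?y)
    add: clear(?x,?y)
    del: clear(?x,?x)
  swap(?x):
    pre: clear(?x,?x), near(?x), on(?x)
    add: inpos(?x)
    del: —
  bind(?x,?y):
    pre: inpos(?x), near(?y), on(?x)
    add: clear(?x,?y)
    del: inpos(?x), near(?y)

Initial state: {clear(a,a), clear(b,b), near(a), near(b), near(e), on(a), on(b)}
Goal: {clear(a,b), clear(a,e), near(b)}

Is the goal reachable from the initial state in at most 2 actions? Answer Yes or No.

No

1. swap(a)  →  {clear(a,a), clear(b,b), inpos(a), near(a), near(b), near(e), on(a), on(b)}
2. swap(b)  →  {clear(a,a), clear(b,b), inpos(a), inpos(b), near(a), near(b), near(e), on(a), on(b)}
3. drop(a,b)  →  {clear(a,b), clear(b,b), inpos(a), inpos(b), near(a), near(b), near(e), on(a), on(b)}
4. bind(a,e)  →  {clear(a,b), clear(a,e), clear(b,b), inpos(b), near(a), near(b), on(a), on(b)}
optimal plan length = 4; 4 > 2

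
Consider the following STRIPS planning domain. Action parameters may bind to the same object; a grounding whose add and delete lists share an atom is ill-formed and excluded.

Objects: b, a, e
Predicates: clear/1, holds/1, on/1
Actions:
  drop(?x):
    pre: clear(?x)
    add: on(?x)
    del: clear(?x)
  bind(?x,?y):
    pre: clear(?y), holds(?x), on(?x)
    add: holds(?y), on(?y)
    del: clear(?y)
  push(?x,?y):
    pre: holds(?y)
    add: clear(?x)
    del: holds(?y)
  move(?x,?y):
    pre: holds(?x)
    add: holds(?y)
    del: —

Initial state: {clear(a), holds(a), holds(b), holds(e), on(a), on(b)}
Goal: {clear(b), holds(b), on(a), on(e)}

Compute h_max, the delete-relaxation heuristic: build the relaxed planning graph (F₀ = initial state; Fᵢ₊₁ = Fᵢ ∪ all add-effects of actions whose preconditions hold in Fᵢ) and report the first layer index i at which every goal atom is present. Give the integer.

2

F0 = init (6 atoms)
F1 = F0 ∪ {clear(b), clear(e)}  (8 atoms)
F2 = F1 ∪ {on(e)}  (9 atoms)
goal ⊆ F2  ⇒  h_max = 2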